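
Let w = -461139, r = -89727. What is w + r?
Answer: -550866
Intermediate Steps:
w + r = -461139 - 89727 = -550866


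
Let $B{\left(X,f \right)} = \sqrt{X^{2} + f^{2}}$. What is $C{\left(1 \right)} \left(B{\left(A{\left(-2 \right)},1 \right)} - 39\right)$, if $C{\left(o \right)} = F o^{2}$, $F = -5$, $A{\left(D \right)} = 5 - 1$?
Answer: $195 - 5 \sqrt{17} \approx 174.38$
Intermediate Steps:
$A{\left(D \right)} = 4$
$C{\left(o \right)} = - 5 o^{2}$
$C{\left(1 \right)} \left(B{\left(A{\left(-2 \right)},1 \right)} - 39\right) = - 5 \cdot 1^{2} \left(\sqrt{4^{2} + 1^{2}} - 39\right) = \left(-5\right) 1 \left(\sqrt{16 + 1} - 39\right) = - 5 \left(\sqrt{17} - 39\right) = - 5 \left(-39 + \sqrt{17}\right) = 195 - 5 \sqrt{17}$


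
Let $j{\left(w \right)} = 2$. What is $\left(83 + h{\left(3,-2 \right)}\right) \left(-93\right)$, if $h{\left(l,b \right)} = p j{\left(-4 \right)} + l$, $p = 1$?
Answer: $-8184$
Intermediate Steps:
$h{\left(l,b \right)} = 2 + l$ ($h{\left(l,b \right)} = 1 \cdot 2 + l = 2 + l$)
$\left(83 + h{\left(3,-2 \right)}\right) \left(-93\right) = \left(83 + \left(2 + 3\right)\right) \left(-93\right) = \left(83 + 5\right) \left(-93\right) = 88 \left(-93\right) = -8184$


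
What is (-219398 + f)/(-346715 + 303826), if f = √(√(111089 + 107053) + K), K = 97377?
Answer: 219398/42889 - √(97377 + 3*√24238)/42889 ≈ 5.1082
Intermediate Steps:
f = √(97377 + 3*√24238) (f = √(√(111089 + 107053) + 97377) = √(√218142 + 97377) = √(3*√24238 + 97377) = √(97377 + 3*√24238) ≈ 312.80)
(-219398 + f)/(-346715 + 303826) = (-219398 + √(97377 + 3*√24238))/(-346715 + 303826) = (-219398 + √(97377 + 3*√24238))/(-42889) = (-219398 + √(97377 + 3*√24238))*(-1/42889) = 219398/42889 - √(97377 + 3*√24238)/42889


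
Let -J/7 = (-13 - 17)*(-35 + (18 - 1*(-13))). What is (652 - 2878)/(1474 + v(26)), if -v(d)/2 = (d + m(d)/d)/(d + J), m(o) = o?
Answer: -905982/599945 ≈ -1.5101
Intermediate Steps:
J = -840 (J = -7*(-13 - 17)*(-35 + (18 - 1*(-13))) = -(-210)*(-35 + (18 + 13)) = -(-210)*(-35 + 31) = -(-210)*(-4) = -7*120 = -840)
v(d) = -2*(1 + d)/(-840 + d) (v(d) = -2*(d + d/d)/(d - 840) = -2*(d + 1)/(-840 + d) = -2*(1 + d)/(-840 + d))
(652 - 2878)/(1474 + v(26)) = (652 - 2878)/(1474 + 2*(-1 - 1*26)/(-840 + 26)) = -2226/(1474 + 2*(-1 - 26)/(-814)) = -2226/(1474 + 2*(-1/814)*(-27)) = -2226/(1474 + 27/407) = -2226/599945/407 = -2226*407/599945 = -905982/599945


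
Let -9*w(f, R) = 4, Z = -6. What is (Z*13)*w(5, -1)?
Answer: 104/3 ≈ 34.667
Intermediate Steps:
w(f, R) = -4/9 (w(f, R) = -⅑*4 = -4/9)
(Z*13)*w(5, -1) = -6*13*(-4/9) = -78*(-4/9) = 104/3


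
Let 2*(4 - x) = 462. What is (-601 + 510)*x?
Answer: 20657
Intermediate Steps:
x = -227 (x = 4 - 1/2*462 = 4 - 231 = -227)
(-601 + 510)*x = (-601 + 510)*(-227) = -91*(-227) = 20657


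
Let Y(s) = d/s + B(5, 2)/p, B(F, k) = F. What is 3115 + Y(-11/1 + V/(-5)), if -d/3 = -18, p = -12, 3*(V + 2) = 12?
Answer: 709045/228 ≈ 3109.8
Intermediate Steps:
V = 2 (V = -2 + (⅓)*12 = -2 + 4 = 2)
d = 54 (d = -3*(-18) = 54)
Y(s) = -5/12 + 54/s (Y(s) = 54/s + 5/(-12) = 54/s + 5*(-1/12) = 54/s - 5/12 = -5/12 + 54/s)
3115 + Y(-11/1 + V/(-5)) = 3115 + (-5/12 + 54/(-11/1 + 2/(-5))) = 3115 + (-5/12 + 54/(-11*1 + 2*(-⅕))) = 3115 + (-5/12 + 54/(-11 - ⅖)) = 3115 + (-5/12 + 54/(-57/5)) = 3115 + (-5/12 + 54*(-5/57)) = 3115 + (-5/12 - 90/19) = 3115 - 1175/228 = 709045/228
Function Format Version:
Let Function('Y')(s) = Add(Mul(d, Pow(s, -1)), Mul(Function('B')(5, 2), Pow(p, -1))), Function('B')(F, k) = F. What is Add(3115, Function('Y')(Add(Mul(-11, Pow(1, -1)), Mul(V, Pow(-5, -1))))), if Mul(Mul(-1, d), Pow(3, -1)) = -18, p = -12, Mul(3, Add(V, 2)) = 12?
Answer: Rational(709045, 228) ≈ 3109.8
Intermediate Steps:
V = 2 (V = Add(-2, Mul(Rational(1, 3), 12)) = Add(-2, 4) = 2)
d = 54 (d = Mul(-3, -18) = 54)
Function('Y')(s) = Add(Rational(-5, 12), Mul(54, Pow(s, -1))) (Function('Y')(s) = Add(Mul(54, Pow(s, -1)), Mul(5, Pow(-12, -1))) = Add(Mul(54, Pow(s, -1)), Mul(5, Rational(-1, 12))) = Add(Mul(54, Pow(s, -1)), Rational(-5, 12)) = Add(Rational(-5, 12), Mul(54, Pow(s, -1))))
Add(3115, Function('Y')(Add(Mul(-11, Pow(1, -1)), Mul(V, Pow(-5, -1))))) = Add(3115, Add(Rational(-5, 12), Mul(54, Pow(Add(Mul(-11, Pow(1, -1)), Mul(2, Pow(-5, -1))), -1)))) = Add(3115, Add(Rational(-5, 12), Mul(54, Pow(Add(Mul(-11, 1), Mul(2, Rational(-1, 5))), -1)))) = Add(3115, Add(Rational(-5, 12), Mul(54, Pow(Add(-11, Rational(-2, 5)), -1)))) = Add(3115, Add(Rational(-5, 12), Mul(54, Pow(Rational(-57, 5), -1)))) = Add(3115, Add(Rational(-5, 12), Mul(54, Rational(-5, 57)))) = Add(3115, Add(Rational(-5, 12), Rational(-90, 19))) = Add(3115, Rational(-1175, 228)) = Rational(709045, 228)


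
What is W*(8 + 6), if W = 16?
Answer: 224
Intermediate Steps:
W*(8 + 6) = 16*(8 + 6) = 16*14 = 224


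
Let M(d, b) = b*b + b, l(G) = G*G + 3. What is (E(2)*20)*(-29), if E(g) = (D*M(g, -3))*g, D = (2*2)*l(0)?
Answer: -83520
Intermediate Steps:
l(G) = 3 + G² (l(G) = G² + 3 = 3 + G²)
M(d, b) = b + b² (M(d, b) = b² + b = b + b²)
D = 12 (D = (2*2)*(3 + 0²) = 4*(3 + 0) = 4*3 = 12)
E(g) = 72*g (E(g) = (12*(-3*(1 - 3)))*g = (12*(-3*(-2)))*g = (12*6)*g = 72*g)
(E(2)*20)*(-29) = ((72*2)*20)*(-29) = (144*20)*(-29) = 2880*(-29) = -83520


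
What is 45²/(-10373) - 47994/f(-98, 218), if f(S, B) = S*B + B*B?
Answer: -91802627/45226280 ≈ -2.0299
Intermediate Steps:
f(S, B) = B² + B*S (f(S, B) = B*S + B² = B² + B*S)
45²/(-10373) - 47994/f(-98, 218) = 45²/(-10373) - 47994*1/(218*(218 - 98)) = 2025*(-1/10373) - 47994/(218*120) = -2025/10373 - 47994/26160 = -2025/10373 - 47994*1/26160 = -2025/10373 - 7999/4360 = -91802627/45226280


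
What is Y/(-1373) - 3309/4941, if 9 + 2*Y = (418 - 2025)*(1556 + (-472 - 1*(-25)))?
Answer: 1466104223/2261331 ≈ 648.34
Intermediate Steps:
Y = -891086 (Y = -9/2 + ((418 - 2025)*(1556 + (-472 - 1*(-25))))/2 = -9/2 + (-1607*(1556 + (-472 + 25)))/2 = -9/2 + (-1607*(1556 - 447))/2 = -9/2 + (-1607*1109)/2 = -9/2 + (1/2)*(-1782163) = -9/2 - 1782163/2 = -891086)
Y/(-1373) - 3309/4941 = -891086/(-1373) - 3309/4941 = -891086*(-1/1373) - 3309*1/4941 = 891086/1373 - 1103/1647 = 1466104223/2261331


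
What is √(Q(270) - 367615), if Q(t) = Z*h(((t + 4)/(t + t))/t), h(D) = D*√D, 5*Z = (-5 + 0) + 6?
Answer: √(-217072981350000 + 822*√137)/24300 ≈ 606.31*I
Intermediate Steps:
Z = ⅕ (Z = ((-5 + 0) + 6)/5 = (-5 + 6)/5 = (⅕)*1 = ⅕ ≈ 0.20000)
h(D) = D^(3/2)
Q(t) = √2*((4 + t)/t²)^(3/2)/20 (Q(t) = (((t + 4)/(t + t))/t)^(3/2)/5 = (((4 + t)/((2*t)))/t)^(3/2)/5 = (((4 + t)*(1/(2*t)))/t)^(3/2)/5 = (((4 + t)/(2*t))/t)^(3/2)/5 = ((4 + t)/(2*t²))^(3/2)/5 = (√2*((4 + t)/t²)^(3/2)/4)/5 = √2*((4 + t)/t²)^(3/2)/20)
√(Q(270) - 367615) = √(√2*((4 + 270)/270²)^(3/2)/20 - 367615) = √(√2*((1/72900)*274)^(3/2)/20 - 367615) = √(√2*(137/36450)^(3/2)/20 - 367615) = √(√2*(137*√274/9841500)/20 - 367615) = √(137*√137/98415000 - 367615) = √(-367615 + 137*√137/98415000)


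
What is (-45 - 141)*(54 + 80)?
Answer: -24924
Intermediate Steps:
(-45 - 141)*(54 + 80) = -186*134 = -24924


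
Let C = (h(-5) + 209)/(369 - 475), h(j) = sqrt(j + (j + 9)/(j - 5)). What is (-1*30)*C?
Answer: 3135/53 + 9*I*sqrt(15)/53 ≈ 59.151 + 0.65768*I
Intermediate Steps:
h(j) = sqrt(j + (9 + j)/(-5 + j))
C = -209/106 - 3*I*sqrt(15)/530 (C = (sqrt((9 - 5 - 5*(-5 - 5))/(-5 - 5)) + 209)/(369 - 475) = (sqrt((9 - 5 - 5*(-10))/(-10)) + 209)/(-106) = (sqrt(-(9 - 5 + 50)/10) + 209)*(-1/106) = (sqrt(-1/10*54) + 209)*(-1/106) = (sqrt(-27/5) + 209)*(-1/106) = (3*I*sqrt(15)/5 + 209)*(-1/106) = (209 + 3*I*sqrt(15)/5)*(-1/106) = -209/106 - 3*I*sqrt(15)/530 ≈ -1.9717 - 0.021923*I)
(-1*30)*C = (-1*30)*(-209/106 - 3*I*sqrt(15)/530) = -30*(-209/106 - 3*I*sqrt(15)/530) = 3135/53 + 9*I*sqrt(15)/53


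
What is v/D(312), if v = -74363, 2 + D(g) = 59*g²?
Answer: -74363/5743294 ≈ -0.012948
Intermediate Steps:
D(g) = -2 + 59*g²
v/D(312) = -74363/(-2 + 59*312²) = -74363/(-2 + 59*97344) = -74363/(-2 + 5743296) = -74363/5743294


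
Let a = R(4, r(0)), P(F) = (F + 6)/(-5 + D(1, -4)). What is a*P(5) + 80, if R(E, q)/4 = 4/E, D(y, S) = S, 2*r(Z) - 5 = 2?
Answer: 676/9 ≈ 75.111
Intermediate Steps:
r(Z) = 7/2 (r(Z) = 5/2 + (½)*2 = 5/2 + 1 = 7/2)
R(E, q) = 16/E (R(E, q) = 4*(4/E) = 16/E)
P(F) = -⅔ - F/9 (P(F) = (F + 6)/(-5 - 4) = (6 + F)/(-9) = (6 + F)*(-⅑) = -⅔ - F/9)
a = 4 (a = 16/4 = 16*(¼) = 4)
a*P(5) + 80 = 4*(-⅔ - ⅑*5) + 80 = 4*(-⅔ - 5/9) + 80 = 4*(-11/9) + 80 = -44/9 + 80 = 676/9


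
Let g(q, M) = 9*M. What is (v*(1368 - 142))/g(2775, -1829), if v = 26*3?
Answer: -31876/5487 ≈ -5.8094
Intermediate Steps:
v = 78
(v*(1368 - 142))/g(2775, -1829) = (78*(1368 - 142))/((9*(-1829))) = (78*1226)/(-16461) = 95628*(-1/16461) = -31876/5487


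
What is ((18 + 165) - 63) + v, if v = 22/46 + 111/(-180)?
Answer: 165409/1380 ≈ 119.86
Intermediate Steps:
v = -191/1380 (v = 22*(1/46) + 111*(-1/180) = 11/23 - 37/60 = -191/1380 ≈ -0.13841)
((18 + 165) - 63) + v = ((18 + 165) - 63) - 191/1380 = (183 - 63) - 191/1380 = 120 - 191/1380 = 165409/1380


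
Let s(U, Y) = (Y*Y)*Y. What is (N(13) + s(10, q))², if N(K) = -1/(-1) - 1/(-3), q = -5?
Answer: 137641/9 ≈ 15293.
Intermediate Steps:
s(U, Y) = Y³ (s(U, Y) = Y²*Y = Y³)
N(K) = 4/3 (N(K) = -1*(-1) - 1*(-⅓) = 1 + ⅓ = 4/3)
(N(13) + s(10, q))² = (4/3 + (-5)³)² = (4/3 - 125)² = (-371/3)² = 137641/9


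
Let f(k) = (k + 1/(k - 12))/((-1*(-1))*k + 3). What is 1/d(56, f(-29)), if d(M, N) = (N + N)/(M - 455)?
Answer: -30381/170 ≈ -178.71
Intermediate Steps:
f(k) = (k + 1/(-12 + k))/(3 + k) (f(k) = (k + 1/(-12 + k))/(1*k + 3) = (k + 1/(-12 + k))/(k + 3) = (k + 1/(-12 + k))/(3 + k))
d(M, N) = 2*N/(-455 + M) (d(M, N) = (2*N)/(-455 + M) = 2*N/(-455 + M))
1/d(56, f(-29)) = 1/(2*((-1 - 1*(-29)² + 12*(-29))/(36 - 1*(-29)² + 9*(-29)))/(-455 + 56)) = 1/(2*((-1 - 1*841 - 348)/(36 - 1*841 - 261))/(-399)) = 1/(2*((-1 - 841 - 348)/(36 - 841 - 261))*(-1/399)) = 1/(2*(-1190/(-1066))*(-1/399)) = 1/(2*(-1/1066*(-1190))*(-1/399)) = 1/(2*(595/533)*(-1/399)) = 1/(-170/30381) = -30381/170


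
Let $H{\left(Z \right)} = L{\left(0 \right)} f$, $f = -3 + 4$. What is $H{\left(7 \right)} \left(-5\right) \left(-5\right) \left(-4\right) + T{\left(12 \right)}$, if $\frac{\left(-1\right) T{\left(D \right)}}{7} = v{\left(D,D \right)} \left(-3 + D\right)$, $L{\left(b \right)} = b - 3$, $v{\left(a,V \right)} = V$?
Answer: $-456$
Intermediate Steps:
$L{\left(b \right)} = -3 + b$ ($L{\left(b \right)} = b - 3 = -3 + b$)
$f = 1$
$T{\left(D \right)} = - 7 D \left(-3 + D\right)$
$H{\left(Z \right)} = -3$ ($H{\left(Z \right)} = \left(-3 + 0\right) 1 = \left(-3\right) 1 = -3$)
$H{\left(7 \right)} \left(-5\right) \left(-5\right) \left(-4\right) + T{\left(12 \right)} = - 3 \left(-5\right) \left(-5\right) \left(-4\right) + 7 \cdot 12 \left(3 - 12\right) = - 3 \cdot 25 \left(-4\right) + 7 \cdot 12 \left(3 - 12\right) = \left(-3\right) \left(-100\right) + 7 \cdot 12 \left(-9\right) = 300 - 756 = -456$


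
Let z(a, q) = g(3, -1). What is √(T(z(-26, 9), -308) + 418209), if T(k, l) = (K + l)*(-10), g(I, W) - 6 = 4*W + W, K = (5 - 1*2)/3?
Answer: √421279 ≈ 649.06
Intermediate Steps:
K = 1 (K = (5 - 2)*(⅓) = 3*(⅓) = 1)
g(I, W) = 6 + 5*W (g(I, W) = 6 + (4*W + W) = 6 + 5*W)
z(a, q) = 1 (z(a, q) = 6 + 5*(-1) = 6 - 5 = 1)
T(k, l) = -10 - 10*l (T(k, l) = (1 + l)*(-10) = -10 - 10*l)
√(T(z(-26, 9), -308) + 418209) = √((-10 - 10*(-308)) + 418209) = √((-10 + 3080) + 418209) = √(3070 + 418209) = √421279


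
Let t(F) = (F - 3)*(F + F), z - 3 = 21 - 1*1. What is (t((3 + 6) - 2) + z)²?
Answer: 6241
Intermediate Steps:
z = 23 (z = 3 + (21 - 1*1) = 3 + (21 - 1) = 3 + 20 = 23)
t(F) = 2*F*(-3 + F) (t(F) = (-3 + F)*(2*F) = 2*F*(-3 + F))
(t((3 + 6) - 2) + z)² = (2*((3 + 6) - 2)*(-3 + ((3 + 6) - 2)) + 23)² = (2*(9 - 2)*(-3 + (9 - 2)) + 23)² = (2*7*(-3 + 7) + 23)² = (2*7*4 + 23)² = (56 + 23)² = 79² = 6241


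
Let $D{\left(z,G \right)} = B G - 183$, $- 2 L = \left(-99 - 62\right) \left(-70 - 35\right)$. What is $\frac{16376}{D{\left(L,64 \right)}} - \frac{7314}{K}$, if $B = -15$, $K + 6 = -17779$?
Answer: $- \frac{282887258}{20328255} \approx -13.916$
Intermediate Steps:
$K = -17785$ ($K = -6 - 17779 = -17785$)
$L = - \frac{16905}{2}$ ($L = - \frac{\left(-99 - 62\right) \left(-70 - 35\right)}{2} = - \frac{\left(-161\right) \left(-105\right)}{2} = \left(- \frac{1}{2}\right) 16905 = - \frac{16905}{2} \approx -8452.5$)
$D{\left(z,G \right)} = -183 - 15 G$ ($D{\left(z,G \right)} = - 15 G - 183 = -183 - 15 G$)
$\frac{16376}{D{\left(L,64 \right)}} - \frac{7314}{K} = \frac{16376}{-183 - 960} - \frac{7314}{-17785} = \frac{16376}{-183 - 960} - - \frac{7314}{17785} = \frac{16376}{-1143} + \frac{7314}{17785} = 16376 \left(- \frac{1}{1143}\right) + \frac{7314}{17785} = - \frac{16376}{1143} + \frac{7314}{17785} = - \frac{282887258}{20328255}$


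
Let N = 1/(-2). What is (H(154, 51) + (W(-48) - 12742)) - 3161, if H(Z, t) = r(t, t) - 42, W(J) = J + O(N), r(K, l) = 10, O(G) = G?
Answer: -31967/2 ≈ -15984.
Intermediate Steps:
N = -½ ≈ -0.50000
W(J) = -½ + J (W(J) = J - ½ = -½ + J)
H(Z, t) = -32 (H(Z, t) = 10 - 42 = -32)
(H(154, 51) + (W(-48) - 12742)) - 3161 = (-32 + ((-½ - 48) - 12742)) - 3161 = (-32 + (-97/2 - 12742)) - 3161 = (-32 - 25581/2) - 3161 = -25645/2 - 3161 = -31967/2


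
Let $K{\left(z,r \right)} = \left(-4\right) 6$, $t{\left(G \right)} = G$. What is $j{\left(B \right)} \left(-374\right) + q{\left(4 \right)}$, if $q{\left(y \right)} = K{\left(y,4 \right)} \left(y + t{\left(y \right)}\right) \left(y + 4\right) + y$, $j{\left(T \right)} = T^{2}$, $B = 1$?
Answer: $-1906$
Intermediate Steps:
$K{\left(z,r \right)} = -24$
$q{\left(y \right)} = y - 48 y \left(4 + y\right)$ ($q{\left(y \right)} = - 24 \left(y + y\right) \left(y + 4\right) + y = - 24 \cdot 2 y \left(4 + y\right) + y = - 48 y \left(4 + y\right) + y = y - 48 y \left(4 + y\right)$)
$j{\left(B \right)} \left(-374\right) + q{\left(4 \right)} = 1^{2} \left(-374\right) + 4 \left(-191 - 192\right) = 1 \left(-374\right) + 4 \left(-191 - 192\right) = -374 + 4 \left(-383\right) = -374 - 1532 = -1906$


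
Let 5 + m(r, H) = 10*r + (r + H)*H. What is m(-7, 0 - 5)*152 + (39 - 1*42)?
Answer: -2283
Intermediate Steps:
m(r, H) = -5 + 10*r + H*(H + r) (m(r, H) = -5 + (10*r + (r + H)*H) = -5 + (10*r + (H + r)*H) = -5 + (10*r + H*(H + r)) = -5 + 10*r + H*(H + r))
m(-7, 0 - 5)*152 + (39 - 1*42) = (-5 + (0 - 5)² + 10*(-7) + (0 - 5)*(-7))*152 + (39 - 1*42) = (-5 + (-5)² - 70 - 5*(-7))*152 + (39 - 42) = (-5 + 25 - 70 + 35)*152 - 3 = -15*152 - 3 = -2280 - 3 = -2283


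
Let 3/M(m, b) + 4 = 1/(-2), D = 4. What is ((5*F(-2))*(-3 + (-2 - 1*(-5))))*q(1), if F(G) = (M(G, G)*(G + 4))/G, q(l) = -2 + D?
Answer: 0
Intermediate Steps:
q(l) = 2 (q(l) = -2 + 4 = 2)
M(m, b) = -⅔ (M(m, b) = 3/(-4 + 1/(-2)) = 3/(-4 - ½) = 3/(-9/2) = 3*(-2/9) = -⅔)
F(G) = (-8/3 - 2*G/3)/G (F(G) = (-2*(G + 4)/3)/G = (-2*(4 + G)/3)/G = (-8/3 - 2*G/3)/G)
((5*F(-2))*(-3 + (-2 - 1*(-5))))*q(1) = ((5*((⅔)*(-4 - 1*(-2))/(-2)))*(-3 + (-2 - 1*(-5))))*2 = ((5*((⅔)*(-½)*(-4 + 2)))*(-3 + (-2 + 5)))*2 = ((5*((⅔)*(-½)*(-2)))*(-3 + 3))*2 = ((5*(⅔))*0)*2 = ((10/3)*0)*2 = 0*2 = 0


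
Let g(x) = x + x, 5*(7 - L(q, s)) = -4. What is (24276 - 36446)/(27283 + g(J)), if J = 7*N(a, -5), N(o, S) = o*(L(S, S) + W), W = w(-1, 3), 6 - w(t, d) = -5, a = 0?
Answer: -12170/27283 ≈ -0.44607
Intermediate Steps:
w(t, d) = 11 (w(t, d) = 6 - 1*(-5) = 6 + 5 = 11)
W = 11
L(q, s) = 39/5 (L(q, s) = 7 - ⅕*(-4) = 7 + ⅘ = 39/5)
N(o, S) = 94*o/5 (N(o, S) = o*(39/5 + 11) = o*(94/5) = 94*o/5)
J = 0 (J = 7*((94/5)*0) = 7*0 = 0)
g(x) = 2*x
(24276 - 36446)/(27283 + g(J)) = (24276 - 36446)/(27283 + 2*0) = -12170/(27283 + 0) = -12170/27283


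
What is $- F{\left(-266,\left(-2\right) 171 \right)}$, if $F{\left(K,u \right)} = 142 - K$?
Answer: $-408$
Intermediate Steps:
$- F{\left(-266,\left(-2\right) 171 \right)} = - (142 - -266) = - (142 + 266) = \left(-1\right) 408 = -408$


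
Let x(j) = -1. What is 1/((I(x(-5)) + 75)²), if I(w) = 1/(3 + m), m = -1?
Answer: 4/22801 ≈ 0.00017543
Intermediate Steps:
I(w) = ½ (I(w) = 1/(3 - 1) = 1/2 = ½)
1/((I(x(-5)) + 75)²) = 1/((½ + 75)²) = 1/((151/2)²) = 1/(22801/4) = 4/22801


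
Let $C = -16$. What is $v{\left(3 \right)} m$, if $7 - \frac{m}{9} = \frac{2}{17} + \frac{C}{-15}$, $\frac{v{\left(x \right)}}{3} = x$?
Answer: $\frac{40041}{85} \approx 471.07$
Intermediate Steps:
$v{\left(x \right)} = 3 x$
$m = \frac{4449}{85}$ ($m = 63 - 9 \left(\frac{2}{17} - \frac{16}{-15}\right) = 63 - 9 \left(2 \cdot \frac{1}{17} - - \frac{16}{15}\right) = 63 - 9 \left(\frac{2}{17} + \frac{16}{15}\right) = 63 - \frac{906}{85} = \frac{4449}{85} \approx 52.341$)
$v{\left(3 \right)} m = 3 \cdot 3 \cdot \frac{4449}{85} = 9 \cdot \frac{4449}{85} = \frac{40041}{85}$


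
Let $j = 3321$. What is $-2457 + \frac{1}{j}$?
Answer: $- \frac{8159696}{3321} \approx -2457.0$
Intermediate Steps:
$-2457 + \frac{1}{j} = -2457 + \frac{1}{3321} = - \frac{8159696}{3321}$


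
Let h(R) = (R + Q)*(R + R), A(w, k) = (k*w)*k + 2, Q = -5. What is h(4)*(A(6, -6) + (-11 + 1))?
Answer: -1664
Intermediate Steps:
A(w, k) = 2 + w*k² (A(w, k) = w*k² + 2 = 2 + w*k²)
h(R) = 2*R*(-5 + R) (h(R) = (R - 5)*(R + R) = (-5 + R)*(2*R) = 2*R*(-5 + R))
h(4)*(A(6, -6) + (-11 + 1)) = (2*4*(-5 + 4))*((2 + 6*(-6)²) + (-11 + 1)) = (2*4*(-1))*((2 + 6*36) - 10) = -8*((2 + 216) - 10) = -8*(218 - 10) = -8*208 = -1664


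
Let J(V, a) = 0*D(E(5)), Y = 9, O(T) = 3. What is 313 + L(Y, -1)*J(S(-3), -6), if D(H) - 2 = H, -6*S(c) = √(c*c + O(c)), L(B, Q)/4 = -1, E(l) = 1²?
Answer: 313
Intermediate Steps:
E(l) = 1
L(B, Q) = -4 (L(B, Q) = 4*(-1) = -4)
S(c) = -√(3 + c²)/6 (S(c) = -√(c*c + 3)/6 = -√(c² + 3)/6 = -√(3 + c²)/6)
D(H) = 2 + H
J(V, a) = 0 (J(V, a) = 0*(2 + 1) = 0*3 = 0)
313 + L(Y, -1)*J(S(-3), -6) = 313 - 4*0 = 313 + 0 = 313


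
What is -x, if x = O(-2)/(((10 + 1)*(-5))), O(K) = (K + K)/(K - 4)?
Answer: 2/165 ≈ 0.012121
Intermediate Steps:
O(K) = 2*K/(-4 + K) (O(K) = (2*K)/(-4 + K) = 2*K/(-4 + K))
x = -2/165 (x = (2*(-2)/(-4 - 2))/(((10 + 1)*(-5))) = (2*(-2)/(-6))/((11*(-5))) = (2*(-2)*(-1/6))/(-55) = (2/3)*(-1/55) = -2/165 ≈ -0.012121)
-x = -1*(-2/165) = 2/165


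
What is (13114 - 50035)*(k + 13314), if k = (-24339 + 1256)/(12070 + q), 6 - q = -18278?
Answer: -4973382668411/10118 ≈ -4.9154e+8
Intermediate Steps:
q = 18284 (q = 6 - 1*(-18278) = 6 + 18278 = 18284)
k = -23083/30354 (k = (-24339 + 1256)/(12070 + 18284) = -23083/30354 ≈ -0.76046)
(13114 - 50035)*(k + 13314) = (13114 - 50035)*(-23083/30354 + 13314) = -36921*404110073/30354 = -4973382668411/10118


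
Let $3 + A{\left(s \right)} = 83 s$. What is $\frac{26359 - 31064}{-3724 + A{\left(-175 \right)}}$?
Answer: $\frac{4705}{18252} \approx 0.25778$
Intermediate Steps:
$A{\left(s \right)} = -3 + 83 s$
$\frac{26359 - 31064}{-3724 + A{\left(-175 \right)}} = \frac{26359 - 31064}{-3724 + \left(-3 + 83 \left(-175\right)\right)} = - \frac{4705}{-3724 - 14528} = - \frac{4705}{-18252} = \left(-4705\right) \left(- \frac{1}{18252}\right) = \frac{4705}{18252}$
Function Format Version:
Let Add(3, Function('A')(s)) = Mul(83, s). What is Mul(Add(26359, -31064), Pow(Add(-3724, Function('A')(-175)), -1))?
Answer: Rational(4705, 18252) ≈ 0.25778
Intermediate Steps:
Function('A')(s) = Add(-3, Mul(83, s))
Mul(Add(26359, -31064), Pow(Add(-3724, Function('A')(-175)), -1)) = Mul(Add(26359, -31064), Pow(Add(-3724, Add(-3, Mul(83, -175))), -1)) = Mul(-4705, Pow(Add(-3724, Add(-3, -14525)), -1)) = Mul(-4705, Pow(Add(-3724, -14528), -1)) = Mul(-4705, Pow(-18252, -1)) = Mul(-4705, Rational(-1, 18252)) = Rational(4705, 18252)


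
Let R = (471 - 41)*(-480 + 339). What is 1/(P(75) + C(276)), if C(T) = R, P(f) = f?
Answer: -1/60555 ≈ -1.6514e-5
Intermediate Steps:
R = -60630 (R = 430*(-141) = -60630)
C(T) = -60630
1/(P(75) + C(276)) = 1/(75 - 60630) = 1/(-60555) = -1/60555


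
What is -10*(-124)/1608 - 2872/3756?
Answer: 409/62913 ≈ 0.0065010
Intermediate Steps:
-10*(-124)/1608 - 2872/3756 = 1240*(1/1608) - 2872*1/3756 = 155/201 - 718/939 = 409/62913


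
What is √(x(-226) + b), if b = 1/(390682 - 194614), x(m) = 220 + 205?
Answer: √4084532740317/98034 ≈ 20.616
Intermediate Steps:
x(m) = 425
b = 1/196068 ≈ 5.1003e-6
√(x(-226) + b) = √(425 + 1/196068) = √(83328901/196068) = √4084532740317/98034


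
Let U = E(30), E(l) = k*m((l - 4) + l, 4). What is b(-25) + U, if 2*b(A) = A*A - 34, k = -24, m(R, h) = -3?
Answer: 735/2 ≈ 367.50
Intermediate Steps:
b(A) = -17 + A**2/2 (b(A) = (A*A - 34)/2 = (A**2 - 34)/2 = (-34 + A**2)/2 = -17 + A**2/2)
E(l) = 72 (E(l) = -24*(-3) = 72)
U = 72
b(-25) + U = (-17 + (1/2)*(-25)**2) + 72 = (-17 + (1/2)*625) + 72 = (-17 + 625/2) + 72 = 591/2 + 72 = 735/2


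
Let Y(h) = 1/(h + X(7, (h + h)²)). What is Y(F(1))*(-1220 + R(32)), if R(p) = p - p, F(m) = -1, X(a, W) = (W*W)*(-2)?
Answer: 1220/33 ≈ 36.970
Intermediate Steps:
X(a, W) = -2*W² (X(a, W) = W²*(-2) = -2*W²)
R(p) = 0
Y(h) = 1/(h - 32*h⁴) (Y(h) = 1/(h - 2*(h + h)⁴) = 1/(h - 2*16*h⁴) = 1/(h - 32*h⁴))
Y(F(1))*(-1220 + R(32)) = (-1/(-1*(-1) + 32*(-1)⁴))*(-1220 + 0) = -1/(1 + 32*1)*(-1220) = -1/(1 + 32)*(-1220) = -1/33*(-1220) = 1220/33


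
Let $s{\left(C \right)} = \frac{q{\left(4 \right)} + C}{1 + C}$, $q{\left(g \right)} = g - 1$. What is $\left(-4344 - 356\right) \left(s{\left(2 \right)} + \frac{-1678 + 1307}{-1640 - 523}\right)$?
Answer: $- \frac{2669600}{309} \approx -8639.5$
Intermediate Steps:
$q{\left(g \right)} = -1 + g$ ($q{\left(g \right)} = g - 1 = -1 + g$)
$s{\left(C \right)} = \frac{3 + C}{1 + C}$ ($s{\left(C \right)} = \frac{\left(-1 + 4\right) + C}{1 + C} = \frac{3 + C}{1 + C}$)
$\left(-4344 - 356\right) \left(s{\left(2 \right)} + \frac{-1678 + 1307}{-1640 - 523}\right) = \left(-4344 - 356\right) \left(\frac{3 + 2}{1 + 2} + \frac{-1678 + 1307}{-1640 - 523}\right) = - 4700 \left(\frac{1}{3} \cdot 5 - \frac{371}{-2163}\right) = - 4700 \left(\frac{1}{3} \cdot 5 - - \frac{53}{309}\right) = - 4700 \left(\frac{5}{3} + \frac{53}{309}\right) = \left(-4700\right) \frac{568}{309} = - \frac{2669600}{309}$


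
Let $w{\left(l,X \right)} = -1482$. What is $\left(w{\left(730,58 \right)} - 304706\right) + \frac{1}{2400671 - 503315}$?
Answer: $- \frac{580947638927}{1897356} \approx -3.0619 \cdot 10^{5}$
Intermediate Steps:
$\left(w{\left(730,58 \right)} - 304706\right) + \frac{1}{2400671 - 503315} = \left(-1482 - 304706\right) + \frac{1}{2400671 - 503315} = -306188 + \frac{1}{1897356} = - \frac{580947638927}{1897356}$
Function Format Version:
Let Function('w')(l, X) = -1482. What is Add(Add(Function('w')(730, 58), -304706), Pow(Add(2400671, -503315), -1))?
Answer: Rational(-580947638927, 1897356) ≈ -3.0619e+5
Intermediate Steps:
Add(Add(Function('w')(730, 58), -304706), Pow(Add(2400671, -503315), -1)) = Add(Add(-1482, -304706), Pow(Add(2400671, -503315), -1)) = Add(-306188, Pow(1897356, -1)) = Add(-306188, Rational(1, 1897356)) = Rational(-580947638927, 1897356)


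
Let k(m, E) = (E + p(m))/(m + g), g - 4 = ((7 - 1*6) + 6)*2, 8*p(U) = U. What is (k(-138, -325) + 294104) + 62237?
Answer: 171045049/480 ≈ 3.5634e+5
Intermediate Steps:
p(U) = U/8
g = 18 (g = 4 + ((7 - 1*6) + 6)*2 = 4 + ((7 - 6) + 6)*2 = 4 + (1 + 6)*2 = 4 + 7*2 = 4 + 14 = 18)
k(m, E) = (E + m/8)/(18 + m) (k(m, E) = (E + m/8)/(m + 18) = (E + m/8)/(18 + m))
(k(-138, -325) + 294104) + 62237 = ((-325 + (1/8)*(-138))/(18 - 138) + 294104) + 62237 = ((-325 - 69/4)/(-120) + 294104) + 62237 = (-1/120*(-1369/4) + 294104) + 62237 = (1369/480 + 294104) + 62237 = 141171289/480 + 62237 = 171045049/480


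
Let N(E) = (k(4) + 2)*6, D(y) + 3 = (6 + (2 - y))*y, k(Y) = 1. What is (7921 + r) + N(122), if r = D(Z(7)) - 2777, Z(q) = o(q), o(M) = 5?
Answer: 5174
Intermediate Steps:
Z(q) = 5
D(y) = -3 + y*(8 - y) (D(y) = -3 + (6 + (2 - y))*y = -3 + (8 - y)*y = -3 + y*(8 - y))
N(E) = 18 (N(E) = (1 + 2)*6 = 3*6 = 18)
r = -2765 (r = (-3 - 1*5² + 8*5) - 2777 = (-3 - 1*25 + 40) - 2777 = (-3 - 25 + 40) - 2777 = 12 - 2777 = -2765)
(7921 + r) + N(122) = (7921 - 2765) + 18 = 5156 + 18 = 5174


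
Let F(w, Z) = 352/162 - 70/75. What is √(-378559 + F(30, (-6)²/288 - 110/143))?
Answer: I*√766579465/45 ≈ 615.27*I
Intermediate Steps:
F(w, Z) = 502/405 (F(w, Z) = 352*(1/162) - 70*1/75 = 176/81 - 14/15 = 502/405)
√(-378559 + F(30, (-6)²/288 - 110/143)) = √(-378559 + 502/405) = √(-153315893/405) = I*√766579465/45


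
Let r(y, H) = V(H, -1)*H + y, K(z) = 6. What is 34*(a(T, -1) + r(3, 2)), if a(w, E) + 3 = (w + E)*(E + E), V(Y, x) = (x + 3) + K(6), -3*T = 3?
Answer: 680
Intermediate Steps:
T = -1 (T = -⅓*3 = -1)
V(Y, x) = 9 + x (V(Y, x) = (x + 3) + 6 = (3 + x) + 6 = 9 + x)
a(w, E) = -3 + 2*E*(E + w) (a(w, E) = -3 + (w + E)*(E + E) = -3 + (E + w)*(2*E) = -3 + 2*E*(E + w))
r(y, H) = y + 8*H (r(y, H) = (9 - 1)*H + y = 8*H + y = y + 8*H)
34*(a(T, -1) + r(3, 2)) = 34*((-3 + 2*(-1)² + 2*(-1)*(-1)) + (3 + 8*2)) = 34*((-3 + 2*1 + 2) + (3 + 16)) = 34*((-3 + 2 + 2) + 19) = 34*(1 + 19) = 34*20 = 680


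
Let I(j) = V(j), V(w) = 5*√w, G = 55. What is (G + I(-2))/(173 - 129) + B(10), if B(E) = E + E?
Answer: 85/4 + 5*I*√2/44 ≈ 21.25 + 0.16071*I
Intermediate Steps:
B(E) = 2*E
I(j) = 5*√j
(G + I(-2))/(173 - 129) + B(10) = (55 + 5*√(-2))/(173 - 129) + 2*10 = (55 + 5*(I*√2))/44 + 20 = (55 + 5*I*√2)*(1/44) + 20 = (5/4 + 5*I*√2/44) + 20 = 85/4 + 5*I*√2/44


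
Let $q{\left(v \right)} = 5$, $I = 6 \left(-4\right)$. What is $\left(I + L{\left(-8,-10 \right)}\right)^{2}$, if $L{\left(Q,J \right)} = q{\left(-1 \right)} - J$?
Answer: $81$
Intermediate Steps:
$I = -24$
$L{\left(Q,J \right)} = 5 - J$
$\left(I + L{\left(-8,-10 \right)}\right)^{2} = \left(-24 + \left(5 - -10\right)\right)^{2} = \left(-24 + \left(5 + 10\right)\right)^{2} = \left(-24 + 15\right)^{2} = \left(-9\right)^{2} = 81$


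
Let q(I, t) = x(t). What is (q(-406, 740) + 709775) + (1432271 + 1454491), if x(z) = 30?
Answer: 3596567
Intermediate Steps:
q(I, t) = 30
(q(-406, 740) + 709775) + (1432271 + 1454491) = (30 + 709775) + (1432271 + 1454491) = 709805 + 2886762 = 3596567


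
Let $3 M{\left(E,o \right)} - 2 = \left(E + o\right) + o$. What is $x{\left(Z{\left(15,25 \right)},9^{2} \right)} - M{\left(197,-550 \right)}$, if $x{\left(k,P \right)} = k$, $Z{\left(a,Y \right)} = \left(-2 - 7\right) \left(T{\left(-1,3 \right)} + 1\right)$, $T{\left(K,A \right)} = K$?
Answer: $\frac{901}{3} \approx 300.33$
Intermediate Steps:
$M{\left(E,o \right)} = \frac{2}{3} + \frac{E}{3} + \frac{2 o}{3}$ ($M{\left(E,o \right)} = \frac{2}{3} + \frac{\left(E + o\right) + o}{3} = \frac{2}{3} + \frac{E + 2 o}{3} = \frac{2}{3} + \left(\frac{E}{3} + \frac{2 o}{3}\right) = \frac{2}{3} + \frac{E}{3} + \frac{2 o}{3}$)
$Z{\left(a,Y \right)} = 0$ ($Z{\left(a,Y \right)} = \left(-2 - 7\right) \left(-1 + 1\right) = \left(-9\right) 0 = 0$)
$x{\left(Z{\left(15,25 \right)},9^{2} \right)} - M{\left(197,-550 \right)} = 0 - \left(\frac{2}{3} + \frac{1}{3} \cdot 197 + \frac{2}{3} \left(-550\right)\right) = 0 - \left(\frac{2}{3} + \frac{197}{3} - \frac{1100}{3}\right) = 0 - - \frac{901}{3} = 0 + \frac{901}{3} = \frac{901}{3}$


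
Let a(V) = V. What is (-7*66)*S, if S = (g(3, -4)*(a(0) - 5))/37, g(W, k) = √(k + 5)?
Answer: 2310/37 ≈ 62.432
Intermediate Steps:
g(W, k) = √(5 + k)
S = -5/37 (S = (√(5 - 4)*(0 - 5))/37 = (√1*(-5))*(1/37) = (1*(-5))*(1/37) = -5*1/37 = -5/37 ≈ -0.13514)
(-7*66)*S = -7*66*(-5/37) = -462*(-5/37) = 2310/37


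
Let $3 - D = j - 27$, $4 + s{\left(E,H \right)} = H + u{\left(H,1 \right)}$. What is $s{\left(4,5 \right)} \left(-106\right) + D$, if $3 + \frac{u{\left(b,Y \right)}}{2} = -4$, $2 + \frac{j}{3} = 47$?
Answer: $1273$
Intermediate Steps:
$j = 135$ ($j = -6 + 3 \cdot 47 = -6 + 141 = 135$)
$u{\left(b,Y \right)} = -14$ ($u{\left(b,Y \right)} = -6 + 2 \left(-4\right) = -6 - 8 = -14$)
$s{\left(E,H \right)} = -18 + H$ ($s{\left(E,H \right)} = -4 + \left(H - 14\right) = -4 + \left(-14 + H\right) = -18 + H$)
$D = -105$ ($D = 3 - \left(135 - 27\right) = 3 - 108 = -105$)
$s{\left(4,5 \right)} \left(-106\right) + D = \left(-18 + 5\right) \left(-106\right) - 105 = \left(-13\right) \left(-106\right) - 105 = 1378 - 105 = 1273$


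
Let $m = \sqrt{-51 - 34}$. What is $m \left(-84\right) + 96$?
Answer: $96 - 84 i \sqrt{85} \approx 96.0 - 774.44 i$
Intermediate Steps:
$m = i \sqrt{85}$ ($m = \sqrt{-85} = i \sqrt{85} \approx 9.2195 i$)
$m \left(-84\right) + 96 = i \sqrt{85} \left(-84\right) + 96 = - 84 i \sqrt{85} + 96 = 96 - 84 i \sqrt{85}$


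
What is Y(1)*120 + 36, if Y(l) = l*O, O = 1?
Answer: 156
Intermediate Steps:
Y(l) = l (Y(l) = l*1 = l)
Y(1)*120 + 36 = 1*120 + 36 = 120 + 36 = 156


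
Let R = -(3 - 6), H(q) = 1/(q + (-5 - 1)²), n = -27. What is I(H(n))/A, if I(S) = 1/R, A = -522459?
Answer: -1/1567377 ≈ -6.3801e-7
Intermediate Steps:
H(q) = 1/(36 + q) (H(q) = 1/(q + (-6)²) = 1/(q + 36) = 1/(36 + q))
R = 3 (R = -1*(-3) = 3)
I(S) = ⅓ (I(S) = 1/3 = ⅓)
I(H(n))/A = (⅓)/(-522459) = (⅓)*(-1/522459) = -1/1567377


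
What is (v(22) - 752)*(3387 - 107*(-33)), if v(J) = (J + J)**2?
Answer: 8190912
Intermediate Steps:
v(J) = 4*J**2 (v(J) = (2*J)**2 = 4*J**2)
(v(22) - 752)*(3387 - 107*(-33)) = (4*22**2 - 752)*(3387 - 107*(-33)) = (4*484 - 752)*(3387 + 3531) = (1936 - 752)*6918 = 1184*6918 = 8190912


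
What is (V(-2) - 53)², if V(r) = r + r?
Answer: 3249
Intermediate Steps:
V(r) = 2*r
(V(-2) - 53)² = (2*(-2) - 53)² = (-4 - 53)² = (-57)² = 3249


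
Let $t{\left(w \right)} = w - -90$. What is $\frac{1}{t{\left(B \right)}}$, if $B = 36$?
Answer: $\frac{1}{126} \approx 0.0079365$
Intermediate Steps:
$t{\left(w \right)} = 90 + w$ ($t{\left(w \right)} = w + 90 = 90 + w$)
$\frac{1}{t{\left(B \right)}} = \frac{1}{90 + 36} = \frac{1}{126}$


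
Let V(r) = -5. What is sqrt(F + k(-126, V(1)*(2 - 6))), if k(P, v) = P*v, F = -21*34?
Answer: 7*I*sqrt(66) ≈ 56.868*I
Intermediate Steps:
F = -714
sqrt(F + k(-126, V(1)*(2 - 6))) = sqrt(-714 - (-630)*(2 - 6)) = sqrt(-714 - (-630)*(-4)) = sqrt(-714 - 126*20) = sqrt(-714 - 2520) = sqrt(-3234) = 7*I*sqrt(66)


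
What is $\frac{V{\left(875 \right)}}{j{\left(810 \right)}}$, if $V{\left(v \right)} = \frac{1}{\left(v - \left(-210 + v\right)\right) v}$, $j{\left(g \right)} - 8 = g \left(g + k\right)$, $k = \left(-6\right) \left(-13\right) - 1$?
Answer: $\frac{1}{132020332500} \approx 7.5746 \cdot 10^{-12}$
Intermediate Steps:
$k = 77$ ($k = 78 - 1 = 77$)
$j{\left(g \right)} = 8 + g \left(77 + g\right)$ ($j{\left(g \right)} = 8 + g \left(g + 77\right) = 8 + g \left(77 + g\right)$)
$V{\left(v \right)} = \frac{1}{210 v}$
$\frac{V{\left(875 \right)}}{j{\left(810 \right)}} = \frac{\frac{1}{210} \cdot \frac{1}{875}}{8 + 810^{2} + 77 \cdot 810} = \frac{\frac{1}{210} \cdot \frac{1}{875}}{8 + 656100 + 62370} = \frac{1}{183750 \cdot 718478} = \frac{1}{183750} \cdot \frac{1}{718478} = \frac{1}{132020332500}$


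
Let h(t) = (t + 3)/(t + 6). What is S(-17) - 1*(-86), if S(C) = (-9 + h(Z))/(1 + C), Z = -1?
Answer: 6923/80 ≈ 86.537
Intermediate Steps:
h(t) = (3 + t)/(6 + t)
S(C) = -43/(5*(1 + C)) (S(C) = (-9 + (3 - 1)/(6 - 1))/(1 + C) = (-9 + 2/5)/(1 + C) = (-9 + (⅕)*2)/(1 + C) = (-9 + ⅖)/(1 + C) = -43/(5*(1 + C)))
S(-17) - 1*(-86) = -43/(5 + 5*(-17)) - 1*(-86) = -43/(5 - 85) + 86 = -43/(-80) + 86 = -43*(-1/80) + 86 = 43/80 + 86 = 6923/80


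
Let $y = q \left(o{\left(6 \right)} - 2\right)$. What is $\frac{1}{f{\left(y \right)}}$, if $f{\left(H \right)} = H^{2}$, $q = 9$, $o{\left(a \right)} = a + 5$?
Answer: $\frac{1}{6561} \approx 0.00015242$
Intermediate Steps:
$o{\left(a \right)} = 5 + a$
$y = 81$ ($y = 9 \left(\left(5 + 6\right) - 2\right) = 9 \left(11 - 2\right) = 9 \cdot 9 = 81$)
$\frac{1}{f{\left(y \right)}} = \frac{1}{81^{2}} = \frac{1}{6561}$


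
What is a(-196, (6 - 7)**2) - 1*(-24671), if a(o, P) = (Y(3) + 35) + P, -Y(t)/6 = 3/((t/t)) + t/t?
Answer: 24683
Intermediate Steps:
Y(t) = -24 (Y(t) = -6*(3/((t/t)) + t/t) = -6*(3/1 + 1) = -6*(3*1 + 1) = -6*(3 + 1) = -6*4 = -24)
a(o, P) = 11 + P (a(o, P) = (-24 + 35) + P = 11 + P)
a(-196, (6 - 7)**2) - 1*(-24671) = (11 + (6 - 7)**2) - 1*(-24671) = (11 + (-1)**2) + 24671 = (11 + 1) + 24671 = 12 + 24671 = 24683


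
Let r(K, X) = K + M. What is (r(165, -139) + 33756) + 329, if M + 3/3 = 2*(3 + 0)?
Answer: 34255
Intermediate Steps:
M = 5 (M = -1 + 2*(3 + 0) = -1 + 2*3 = -1 + 6 = 5)
r(K, X) = 5 + K (r(K, X) = K + 5 = 5 + K)
(r(165, -139) + 33756) + 329 = ((5 + 165) + 33756) + 329 = (170 + 33756) + 329 = 33926 + 329 = 34255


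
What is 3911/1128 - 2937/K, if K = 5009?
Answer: 16277263/5650152 ≈ 2.8809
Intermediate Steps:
3911/1128 - 2937/K = 3911/1128 - 2937/5009 = 16277263/5650152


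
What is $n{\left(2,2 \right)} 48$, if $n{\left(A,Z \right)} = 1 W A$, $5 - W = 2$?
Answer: $288$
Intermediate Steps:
$W = 3$ ($W = 5 - 2 = 3$)
$n{\left(A,Z \right)} = 3 A$ ($n{\left(A,Z \right)} = 1 \cdot 3 A = 3 A$)
$n{\left(2,2 \right)} 48 = 3 \cdot 2 \cdot 48 = 6 \cdot 48 = 288$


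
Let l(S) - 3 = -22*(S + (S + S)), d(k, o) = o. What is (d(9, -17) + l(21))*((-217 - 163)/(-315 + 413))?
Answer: 38000/7 ≈ 5428.6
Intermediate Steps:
l(S) = 3 - 66*S (l(S) = 3 - 22*(S + (S + S)) = 3 - 22*(S + 2*S) = 3 - 66*S)
(d(9, -17) + l(21))*((-217 - 163)/(-315 + 413)) = (-17 + (3 - 66*21))*((-217 - 163)/(-315 + 413)) = (-17 + (3 - 1386))*(-380/98) = (-17 - 1383)*(-380*1/98) = -1400*(-190/49) = 38000/7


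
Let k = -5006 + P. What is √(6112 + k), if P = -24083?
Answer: 3*I*√2553 ≈ 151.58*I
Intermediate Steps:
k = -29089 (k = -5006 - 24083 = -29089)
√(6112 + k) = √(6112 - 29089) = √(-22977) = 3*I*√2553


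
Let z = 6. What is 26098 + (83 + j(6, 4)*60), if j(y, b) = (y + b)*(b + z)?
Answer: 32181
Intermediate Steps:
j(y, b) = (6 + b)*(b + y) (j(y, b) = (y + b)*(b + 6) = (b + y)*(6 + b) = (6 + b)*(b + y))
26098 + (83 + j(6, 4)*60) = 26098 + (83 + (4² + 6*4 + 6*6 + 4*6)*60) = 26098 + (83 + (16 + 24 + 36 + 24)*60) = 26098 + (83 + 100*60) = 26098 + (83 + 6000) = 26098 + 6083 = 32181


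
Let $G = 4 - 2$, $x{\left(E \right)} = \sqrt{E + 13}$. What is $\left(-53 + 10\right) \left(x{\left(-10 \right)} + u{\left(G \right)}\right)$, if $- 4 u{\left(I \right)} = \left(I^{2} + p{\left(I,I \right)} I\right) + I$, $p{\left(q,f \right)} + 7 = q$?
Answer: $-43 - 43 \sqrt{3} \approx -117.48$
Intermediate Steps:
$x{\left(E \right)} = \sqrt{13 + E}$
$p{\left(q,f \right)} = -7 + q$
$G = 2$ ($G = 4 - 2 = 2$)
$u{\left(I \right)} = - \frac{I}{4} - \frac{I^{2}}{4} - \frac{I \left(-7 + I\right)}{4}$ ($u{\left(I \right)} = - \frac{\left(I^{2} + \left(-7 + I\right) I\right) + I}{4} = - \frac{\left(I^{2} + I \left(-7 + I\right)\right) + I}{4} = - \frac{I + I^{2} + I \left(-7 + I\right)}{4} = - \frac{I}{4} - \frac{I^{2}}{4} - \frac{I \left(-7 + I\right)}{4}$)
$\left(-53 + 10\right) \left(x{\left(-10 \right)} + u{\left(G \right)}\right) = \left(-53 + 10\right) \left(\sqrt{13 - 10} + \frac{1}{2} \cdot 2 \left(3 - 2\right)\right) = - 43 \left(\sqrt{3} + \frac{1}{2} \cdot 2 \left(3 - 2\right)\right) = - 43 \left(\sqrt{3} + \frac{1}{2} \cdot 2 \cdot 1\right) = - 43 \left(\sqrt{3} + 1\right) = - 43 \left(1 + \sqrt{3}\right) = -43 - 43 \sqrt{3}$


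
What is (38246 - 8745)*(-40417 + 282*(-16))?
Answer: -1325450429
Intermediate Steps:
(38246 - 8745)*(-40417 + 282*(-16)) = 29501*(-40417 - 4512) = 29501*(-44929) = -1325450429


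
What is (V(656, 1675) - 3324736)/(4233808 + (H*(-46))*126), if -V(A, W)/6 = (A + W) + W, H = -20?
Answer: -837193/1087432 ≈ -0.76988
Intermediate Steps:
V(A, W) = -12*W - 6*A (V(A, W) = -6*((A + W) + W) = -6*(A + 2*W) = -12*W - 6*A)
(V(656, 1675) - 3324736)/(4233808 + (H*(-46))*126) = ((-12*1675 - 6*656) - 3324736)/(4233808 - 20*(-46)*126) = ((-20100 - 3936) - 3324736)/(4233808 + 920*126) = (-24036 - 3324736)/(4233808 + 115920) = -3348772/4349728 = -3348772*1/4349728 = -837193/1087432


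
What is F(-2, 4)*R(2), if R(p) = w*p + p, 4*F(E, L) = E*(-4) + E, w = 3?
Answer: 12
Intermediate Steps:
F(E, L) = -3*E/4 (F(E, L) = (E*(-4) + E)/4 = (-4*E + E)/4 = (-3*E)/4 = -3*E/4)
R(p) = 4*p (R(p) = 3*p + p = 4*p)
F(-2, 4)*R(2) = (-3/4*(-2))*(4*2) = (3/2)*8 = 12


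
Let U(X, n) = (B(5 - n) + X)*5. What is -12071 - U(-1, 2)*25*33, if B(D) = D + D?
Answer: -32696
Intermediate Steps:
B(D) = 2*D
U(X, n) = 50 - 10*n + 5*X (U(X, n) = (2*(5 - n) + X)*5 = ((10 - 2*n) + X)*5 = (10 + X - 2*n)*5 = 50 - 10*n + 5*X)
-12071 - U(-1, 2)*25*33 = -12071 - (50 - 10*2 + 5*(-1))*25*33 = -12071 - (50 - 20 - 5)*25*33 = -12071 - 25*25*33 = -12071 - 625*33 = -12071 - 1*20625 = -12071 - 20625 = -32696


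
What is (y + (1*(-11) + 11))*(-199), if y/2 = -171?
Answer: 68058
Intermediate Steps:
y = -342 (y = 2*(-171) = -342)
(y + (1*(-11) + 11))*(-199) = (-342 + (1*(-11) + 11))*(-199) = (-342 + (-11 + 11))*(-199) = (-342 + 0)*(-199) = -342*(-199) = 68058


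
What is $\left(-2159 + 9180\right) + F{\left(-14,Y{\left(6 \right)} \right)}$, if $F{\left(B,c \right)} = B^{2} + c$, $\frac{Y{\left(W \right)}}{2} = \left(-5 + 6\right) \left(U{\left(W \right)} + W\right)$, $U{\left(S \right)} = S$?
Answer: $7241$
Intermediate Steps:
$Y{\left(W \right)} = 4 W$ ($Y{\left(W \right)} = 2 \left(-5 + 6\right) \left(W + W\right) = 2 \cdot 1 \cdot 2 W = 2 \cdot 2 W = 4 W$)
$F{\left(B,c \right)} = c + B^{2}$
$\left(-2159 + 9180\right) + F{\left(-14,Y{\left(6 \right)} \right)} = \left(-2159 + 9180\right) + \left(4 \cdot 6 + \left(-14\right)^{2}\right) = 7021 + \left(24 + 196\right) = 7021 + 220 = 7241$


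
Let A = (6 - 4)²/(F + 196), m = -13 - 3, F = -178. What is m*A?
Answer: -32/9 ≈ -3.5556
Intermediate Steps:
m = -16
A = 2/9 (A = (6 - 4)²/(-178 + 196) = 2²/18 = (1/18)*4 = 2/9 ≈ 0.22222)
m*A = -16*2/9 = -32/9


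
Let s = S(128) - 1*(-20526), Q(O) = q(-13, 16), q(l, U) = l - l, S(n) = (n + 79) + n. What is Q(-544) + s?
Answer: 20861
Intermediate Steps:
S(n) = 79 + 2*n (S(n) = (79 + n) + n = 79 + 2*n)
q(l, U) = 0
Q(O) = 0
s = 20861 (s = (79 + 2*128) - 1*(-20526) = (79 + 256) + 20526 = 335 + 20526 = 20861)
Q(-544) + s = 0 + 20861 = 20861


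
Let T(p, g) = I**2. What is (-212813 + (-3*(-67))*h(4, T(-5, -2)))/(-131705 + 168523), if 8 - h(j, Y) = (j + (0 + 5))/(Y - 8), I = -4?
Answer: -1691449/294544 ≈ -5.7426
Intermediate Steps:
T(p, g) = 16 (T(p, g) = (-4)**2 = 16)
h(j, Y) = 8 - (5 + j)/(-8 + Y) (h(j, Y) = 8 - (j + (0 + 5))/(Y - 8) = 8 - (j + 5)/(-8 + Y) = 8 - (5 + j)/(-8 + Y))
(-212813 + (-3*(-67))*h(4, T(-5, -2)))/(-131705 + 168523) = (-212813 + (-3*(-67))*((-69 - 1*4 + 8*16)/(-8 + 16)))/(-131705 + 168523) = (-212813 + 201*((-69 - 4 + 128)/8))/36818 = (-212813 + 201*((1/8)*55))*(1/36818) = (-212813 + 201*(55/8))*(1/36818) = (-212813 + 11055/8)*(1/36818) = -1691449/8*1/36818 = -1691449/294544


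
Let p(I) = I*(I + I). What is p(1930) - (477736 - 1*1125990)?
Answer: 8098054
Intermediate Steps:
p(I) = 2*I² (p(I) = I*(2*I) = 2*I²)
p(1930) - (477736 - 1*1125990) = 2*1930² - (477736 - 1*1125990) = 2*3724900 - (477736 - 1125990) = 7449800 - 1*(-648254) = 7449800 + 648254 = 8098054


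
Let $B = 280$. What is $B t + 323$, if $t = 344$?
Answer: $96643$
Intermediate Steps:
$B t + 323 = 280 \cdot 344 + 323 = 96320 + 323 = 96643$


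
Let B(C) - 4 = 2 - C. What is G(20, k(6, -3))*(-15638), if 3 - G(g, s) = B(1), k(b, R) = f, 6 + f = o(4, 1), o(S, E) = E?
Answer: 31276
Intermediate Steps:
f = -5 (f = -6 + 1 = -5)
B(C) = 6 - C (B(C) = 4 + (2 - C) = 6 - C)
k(b, R) = -5
G(g, s) = -2 (G(g, s) = 3 - (6 - 1*1) = 3 - (6 - 1) = 3 - 1*5 = 3 - 5 = -2)
G(20, k(6, -3))*(-15638) = -2*(-15638) = 31276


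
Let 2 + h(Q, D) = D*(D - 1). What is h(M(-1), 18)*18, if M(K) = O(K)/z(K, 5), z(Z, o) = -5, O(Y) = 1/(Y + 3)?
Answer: 5472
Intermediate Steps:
O(Y) = 1/(3 + Y)
M(K) = -1/(5*(3 + K)) (M(K) = 1/((3 + K)*(-5)) = -⅕/(3 + K) = -1/(5*(3 + K)))
h(Q, D) = -2 + D*(-1 + D) (h(Q, D) = -2 + D*(D - 1) = -2 + D*(-1 + D))
h(M(-1), 18)*18 = (-2 + 18² - 1*18)*18 = (-2 + 324 - 18)*18 = 304*18 = 5472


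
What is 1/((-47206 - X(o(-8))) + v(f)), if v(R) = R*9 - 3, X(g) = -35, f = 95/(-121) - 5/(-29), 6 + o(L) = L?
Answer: -3509/165552916 ≈ -2.1196e-5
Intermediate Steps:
o(L) = -6 + L
f = -2150/3509 (f = 95*(-1/121) - 5*(-1/29) = -95/121 + 5/29 = -2150/3509 ≈ -0.61271)
v(R) = -3 + 9*R (v(R) = 9*R - 3 = -3 + 9*R)
1/((-47206 - X(o(-8))) + v(f)) = 1/((-47206 - 1*(-35)) + (-3 + 9*(-2150/3509))) = 1/((-47206 + 35) + (-3 - 19350/3509)) = 1/(-47171 - 29877/3509) = 1/(-165552916/3509) = -3509/165552916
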